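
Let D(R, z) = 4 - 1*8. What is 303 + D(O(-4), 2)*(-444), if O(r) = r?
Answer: 2079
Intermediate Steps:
D(R, z) = -4 (D(R, z) = 4 - 8 = -4)
303 + D(O(-4), 2)*(-444) = 303 - 4*(-444) = 303 + 1776 = 2079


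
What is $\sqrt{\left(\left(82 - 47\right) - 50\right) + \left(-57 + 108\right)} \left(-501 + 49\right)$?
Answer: $-2712$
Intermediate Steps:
$\sqrt{\left(\left(82 - 47\right) - 50\right) + \left(-57 + 108\right)} \left(-501 + 49\right) = \sqrt{\left(35 - 50\right) + 51} \left(-452\right) = \sqrt{-15 + 51} \left(-452\right) = \sqrt{36} \left(-452\right) = 6 \left(-452\right) = -2712$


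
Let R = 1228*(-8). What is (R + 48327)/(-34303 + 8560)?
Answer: -38503/25743 ≈ -1.4957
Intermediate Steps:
R = -9824
(R + 48327)/(-34303 + 8560) = (-9824 + 48327)/(-34303 + 8560) = 38503/(-25743) = 38503*(-1/25743) = -38503/25743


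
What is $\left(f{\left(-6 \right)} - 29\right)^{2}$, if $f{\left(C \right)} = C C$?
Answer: $49$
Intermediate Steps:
$f{\left(C \right)} = C^{2}$
$\left(f{\left(-6 \right)} - 29\right)^{2} = \left(\left(-6\right)^{2} - 29\right)^{2} = \left(36 - 29\right)^{2} = 7^{2} = 49$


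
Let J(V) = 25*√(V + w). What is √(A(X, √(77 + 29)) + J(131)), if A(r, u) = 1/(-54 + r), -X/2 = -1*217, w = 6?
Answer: √(95 + 902500*√137)/190 ≈ 17.106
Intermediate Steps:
X = 434 (X = -(-2)*217 = -2*(-217) = 434)
J(V) = 25*√(6 + V) (J(V) = 25*√(V + 6) = 25*√(6 + V))
√(A(X, √(77 + 29)) + J(131)) = √(1/(-54 + 434) + 25*√(6 + 131)) = √(1/380 + 25*√137)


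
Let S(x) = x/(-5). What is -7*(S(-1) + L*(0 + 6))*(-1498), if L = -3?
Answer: -933254/5 ≈ -1.8665e+5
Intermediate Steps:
S(x) = -x/5 (S(x) = x*(-⅕) = -x/5)
-7*(S(-1) + L*(0 + 6))*(-1498) = -7*(-⅕*(-1) - 3*(0 + 6))*(-1498) = -7*(⅕ - 3*6)*(-1498) = -7*(⅕ - 18)*(-1498) = -7*(-89/5)*(-1498) = (623/5)*(-1498) = -933254/5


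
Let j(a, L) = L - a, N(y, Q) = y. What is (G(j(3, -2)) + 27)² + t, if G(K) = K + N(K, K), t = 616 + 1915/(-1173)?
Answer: 1059650/1173 ≈ 903.37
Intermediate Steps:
t = 720653/1173 (t = 616 + 1915*(-1/1173) = 616 - 1915/1173 = 720653/1173 ≈ 614.37)
G(K) = 2*K (G(K) = K + K = 2*K)
(G(j(3, -2)) + 27)² + t = (2*(-2 - 1*3) + 27)² + 720653/1173 = (2*(-2 - 3) + 27)² + 720653/1173 = (2*(-5) + 27)² + 720653/1173 = (-10 + 27)² + 720653/1173 = 17² + 720653/1173 = 289 + 720653/1173 = 1059650/1173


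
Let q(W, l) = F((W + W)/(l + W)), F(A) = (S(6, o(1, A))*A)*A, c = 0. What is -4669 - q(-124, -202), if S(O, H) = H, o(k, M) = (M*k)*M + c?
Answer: -3296138433485/705911761 ≈ -4669.3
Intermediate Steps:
o(k, M) = k*M² (o(k, M) = (M*k)*M + 0 = k*M² + 0 = k*M²)
F(A) = A⁴ (F(A) = ((1*A²)*A)*A = (A²*A)*A = A³*A = A⁴)
q(W, l) = 16*W⁴/(W + l)⁴ (q(W, l) = ((W + W)/(l + W))⁴ = ((2*W)/(W + l))⁴ = (2*W/(W + l))⁴ = 16*W⁴/(W + l)⁴)
-4669 - q(-124, -202) = -4669 - 16*(-124)⁴/(-124 - 202)⁴ = -4669 - 16*236421376/(-326)⁴ = -4669 - 16*236421376/11294588176 = -4669 - 1*236421376/705911761 = -4669 - 236421376/705911761 = -3296138433485/705911761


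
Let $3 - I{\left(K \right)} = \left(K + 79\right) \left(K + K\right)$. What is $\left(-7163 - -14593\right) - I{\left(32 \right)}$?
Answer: $14531$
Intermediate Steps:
$I{\left(K \right)} = 3 - 2 K \left(79 + K\right)$ ($I{\left(K \right)} = 3 - \left(K + 79\right) \left(K + K\right) = 3 - \left(79 + K\right) 2 K = 3 - 2 K \left(79 + K\right)$)
$\left(-7163 - -14593\right) - I{\left(32 \right)} = \left(-7163 - -14593\right) - \left(3 - 5056 - 2 \cdot 32^{2}\right) = \left(-7163 + 14593\right) - \left(3 - 5056 - 2048\right) = 7430 - \left(3 - 5056 - 2048\right) = 7430 - -7101 = 7430 + 7101 = 14531$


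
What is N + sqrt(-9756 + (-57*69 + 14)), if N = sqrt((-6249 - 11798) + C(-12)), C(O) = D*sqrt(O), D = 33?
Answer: sqrt(-18047 + 66*I*sqrt(3)) + 5*I*sqrt(547) ≈ 0.42547 + 251.28*I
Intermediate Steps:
C(O) = 33*sqrt(O)
N = sqrt(-18047 + 66*I*sqrt(3)) (N = sqrt((-6249 - 11798) + 33*sqrt(-12)) = sqrt(-18047 + 33*(2*I*sqrt(3))) = sqrt(-18047 + 66*I*sqrt(3)) ≈ 0.4255 + 134.34*I)
N + sqrt(-9756 + (-57*69 + 14)) = sqrt(-18047 + 66*I*sqrt(3)) + sqrt(-9756 + (-57*69 + 14)) = sqrt(-18047 + 66*I*sqrt(3)) + sqrt(-9756 + (-3933 + 14)) = sqrt(-18047 + 66*I*sqrt(3)) + sqrt(-9756 - 3919) = sqrt(-18047 + 66*I*sqrt(3)) + sqrt(-13675) = sqrt(-18047 + 66*I*sqrt(3)) + 5*I*sqrt(547)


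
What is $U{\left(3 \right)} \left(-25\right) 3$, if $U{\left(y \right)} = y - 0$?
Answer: $-225$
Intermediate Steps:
$U{\left(y \right)} = y$ ($U{\left(y \right)} = y + 0 = y$)
$U{\left(3 \right)} \left(-25\right) 3 = 3 \left(-25\right) 3 = \left(-75\right) 3 = -225$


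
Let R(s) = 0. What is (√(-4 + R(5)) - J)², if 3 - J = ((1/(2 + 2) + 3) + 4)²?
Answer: 627825/256 + 793*I/4 ≈ 2452.4 + 198.25*I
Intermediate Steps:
J = -793/16 (J = 3 - ((1/(2 + 2) + 3) + 4)² = 3 - ((1/4 + 3) + 4)² = 3 - ((¼ + 3) + 4)² = 3 - (13/4 + 4)² = 3 - (29/4)² = 3 - 1*841/16 = 3 - 841/16 = -793/16 ≈ -49.563)
(√(-4 + R(5)) - J)² = (√(-4 + 0) - 1*(-793/16))² = (√(-4) + 793/16)² = (2*I + 793/16)² = (793/16 + 2*I)²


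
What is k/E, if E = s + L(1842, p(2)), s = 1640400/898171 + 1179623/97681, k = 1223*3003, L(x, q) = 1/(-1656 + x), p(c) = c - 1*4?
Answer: 276187567556230902/1045894946917 ≈ 2.6407e+5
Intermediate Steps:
p(c) = -4 + c (p(c) = c - 4 = -4 + c)
k = 3672669
s = 1219739081933/87734241451 (s = 1640400*(1/898171) + 1179623*(1/97681) = 1640400/898171 + 1179623/97681 = 1219739081933/87734241451 ≈ 13.903)
E = 7321264628419/526405448706 (E = 1219739081933/87734241451 + 1/(-1656 + 1842) = 1219739081933/87734241451 + 1/186 = 7321264628419/526405448706 ≈ 13.908)
k/E = 3672669/(7321264628419/526405448706) = 3672669*(526405448706/7321264628419) = 276187567556230902/1045894946917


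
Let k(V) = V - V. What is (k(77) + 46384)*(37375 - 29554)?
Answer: 362769264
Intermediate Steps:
k(V) = 0
(k(77) + 46384)*(37375 - 29554) = (0 + 46384)*(37375 - 29554) = 46384*7821 = 362769264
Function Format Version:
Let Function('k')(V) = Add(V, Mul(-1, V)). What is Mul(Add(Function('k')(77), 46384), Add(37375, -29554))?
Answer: 362769264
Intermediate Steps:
Function('k')(V) = 0
Mul(Add(Function('k')(77), 46384), Add(37375, -29554)) = Mul(Add(0, 46384), Add(37375, -29554)) = Mul(46384, 7821) = 362769264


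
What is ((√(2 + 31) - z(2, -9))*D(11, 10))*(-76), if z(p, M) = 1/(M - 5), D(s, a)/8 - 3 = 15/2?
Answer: -456 - 6384*√33 ≈ -37129.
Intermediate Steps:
D(s, a) = 84 (D(s, a) = 24 + 8*(15/2) = 24 + 60 = 84)
z(p, M) = 1/(-5 + M)
((√(2 + 31) - z(2, -9))*D(11, 10))*(-76) = ((√(2 + 31) - 1/(-5 - 9))*84)*(-76) = ((√33 - 1/(-14))*84)*(-76) = ((√33 - 1*(-1/14))*84)*(-76) = ((√33 + 1/14)*84)*(-76) = ((1/14 + √33)*84)*(-76) = (6 + 84*√33)*(-76) = -456 - 6384*√33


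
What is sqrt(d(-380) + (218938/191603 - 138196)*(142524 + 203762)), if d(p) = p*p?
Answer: 10*I*sqrt(17568315197920310169)/191603 ≈ 2.1876e+5*I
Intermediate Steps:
d(p) = p**2
sqrt(d(-380) + (218938/191603 - 138196)*(142524 + 203762)) = sqrt((-380)**2 + (218938/191603 - 138196)*(142524 + 203762)) = sqrt(144400 + (218938*(1/191603) - 138196)*346286) = sqrt(144400 + (218938/191603 - 138196)*346286) = sqrt(144400 - 26478549250/191603*346286) = sqrt(144400 - 9169150905585500/191603) = sqrt(-9169123238112300/191603) = 10*I*sqrt(17568315197920310169)/191603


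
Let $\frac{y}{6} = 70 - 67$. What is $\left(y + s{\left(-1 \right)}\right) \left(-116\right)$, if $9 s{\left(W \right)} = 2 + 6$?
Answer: $- \frac{19720}{9} \approx -2191.1$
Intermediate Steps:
$y = 18$ ($y = 6 \left(70 - 67\right) = 6 \cdot 3 = 18$)
$s{\left(W \right)} = \frac{8}{9}$ ($s{\left(W \right)} = \frac{2 + 6}{9} = \frac{1}{9} \cdot 8 = \frac{8}{9}$)
$\left(y + s{\left(-1 \right)}\right) \left(-116\right) = \left(18 + \frac{8}{9}\right) \left(-116\right) = \frac{170}{9} \left(-116\right) = - \frac{19720}{9}$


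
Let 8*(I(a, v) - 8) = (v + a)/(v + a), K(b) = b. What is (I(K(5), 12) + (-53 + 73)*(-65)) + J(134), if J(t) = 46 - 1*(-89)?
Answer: -9255/8 ≈ -1156.9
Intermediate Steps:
I(a, v) = 65/8 (I(a, v) = 8 + ((v + a)/(v + a))/8 = 8 + ((a + v)/(a + v))/8 = 8 + (⅛)*1 = 8 + ⅛ = 65/8)
J(t) = 135 (J(t) = 46 + 89 = 135)
(I(K(5), 12) + (-53 + 73)*(-65)) + J(134) = (65/8 + (-53 + 73)*(-65)) + 135 = (65/8 + 20*(-65)) + 135 = (65/8 - 1300) + 135 = -10335/8 + 135 = -9255/8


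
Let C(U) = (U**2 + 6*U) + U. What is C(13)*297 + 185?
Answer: 77405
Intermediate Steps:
C(U) = U**2 + 7*U
C(13)*297 + 185 = (13*(7 + 13))*297 + 185 = (13*20)*297 + 185 = 260*297 + 185 = 77220 + 185 = 77405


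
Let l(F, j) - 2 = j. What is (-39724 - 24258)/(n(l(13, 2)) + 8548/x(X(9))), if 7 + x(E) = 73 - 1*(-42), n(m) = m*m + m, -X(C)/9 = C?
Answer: -1727514/2677 ≈ -645.32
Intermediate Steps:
l(F, j) = 2 + j
X(C) = -9*C
n(m) = m + m² (n(m) = m² + m = m + m²)
x(E) = 108 (x(E) = -7 + (73 - 1*(-42)) = -7 + (73 + 42) = -7 + 115 = 108)
(-39724 - 24258)/(n(l(13, 2)) + 8548/x(X(9))) = (-39724 - 24258)/((2 + 2)*(1 + (2 + 2)) + 8548/108) = -63982/(4*(1 + 4) + 8548*(1/108)) = -63982/(4*5 + 2137/27) = -63982/(20 + 2137/27) = -63982/2677/27 = -63982*27/2677 = -1727514/2677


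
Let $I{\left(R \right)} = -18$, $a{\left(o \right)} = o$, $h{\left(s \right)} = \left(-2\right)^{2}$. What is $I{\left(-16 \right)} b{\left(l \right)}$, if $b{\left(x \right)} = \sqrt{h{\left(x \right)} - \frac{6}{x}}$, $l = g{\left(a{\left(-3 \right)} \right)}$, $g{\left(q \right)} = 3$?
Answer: $- 18 \sqrt{2} \approx -25.456$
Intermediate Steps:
$h{\left(s \right)} = 4$
$l = 3$
$b{\left(x \right)} = \sqrt{4 - \frac{6}{x}}$
$I{\left(-16 \right)} b{\left(l \right)} = - 18 \sqrt{4 - \frac{6}{3}} = - 18 \sqrt{4 - 2} = - 18 \sqrt{2}$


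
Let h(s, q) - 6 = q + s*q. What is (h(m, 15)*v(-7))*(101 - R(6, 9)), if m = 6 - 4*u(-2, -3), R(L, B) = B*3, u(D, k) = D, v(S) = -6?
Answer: -102564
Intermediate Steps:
R(L, B) = 3*B
m = 14 (m = 6 - 4*(-2) = 6 + 8 = 14)
h(s, q) = 6 + q + q*s (h(s, q) = 6 + (q + s*q) = 6 + (q + q*s) = 6 + q + q*s)
(h(m, 15)*v(-7))*(101 - R(6, 9)) = ((6 + 15 + 15*14)*(-6))*(101 - 3*9) = ((6 + 15 + 210)*(-6))*(101 - 1*27) = (231*(-6))*(101 - 27) = -1386*74 = -102564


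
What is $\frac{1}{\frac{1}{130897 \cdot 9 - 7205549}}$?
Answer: $-6027476$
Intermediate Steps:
$\frac{1}{\frac{1}{130897 \cdot 9 - 7205549}} = \frac{1}{\frac{1}{1178073 - 7205549}} = \frac{1}{\frac{1}{-6027476}} = \frac{1}{- \frac{1}{6027476}} = -6027476$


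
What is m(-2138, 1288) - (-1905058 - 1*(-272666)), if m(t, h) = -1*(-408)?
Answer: 1632800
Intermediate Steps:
m(t, h) = 408
m(-2138, 1288) - (-1905058 - 1*(-272666)) = 408 - (-1905058 - 1*(-272666)) = 408 - (-1905058 + 272666) = 408 - 1*(-1632392) = 408 + 1632392 = 1632800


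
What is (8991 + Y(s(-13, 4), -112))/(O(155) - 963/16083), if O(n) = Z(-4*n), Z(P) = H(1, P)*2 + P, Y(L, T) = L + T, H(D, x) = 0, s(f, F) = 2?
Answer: -15870347/1108047 ≈ -14.323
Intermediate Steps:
Z(P) = P (Z(P) = 0*2 + P = 0 + P = P)
O(n) = -4*n
(8991 + Y(s(-13, 4), -112))/(O(155) - 963/16083) = (8991 + (2 - 112))/(-4*155 - 963/16083) = (8991 - 110)/(-620 - 963*1/16083) = 8881/(-620 - 107/1787) = 8881/(-1108047/1787) = 8881*(-1787/1108047) = -15870347/1108047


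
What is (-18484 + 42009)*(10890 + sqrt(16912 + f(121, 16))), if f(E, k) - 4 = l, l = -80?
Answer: 256187250 + 47050*sqrt(4209) ≈ 2.5924e+8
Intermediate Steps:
f(E, k) = -76 (f(E, k) = 4 - 80 = -76)
(-18484 + 42009)*(10890 + sqrt(16912 + f(121, 16))) = (-18484 + 42009)*(10890 + sqrt(16912 - 76)) = 23525*(10890 + sqrt(16836)) = 23525*(10890 + 2*sqrt(4209)) = 256187250 + 47050*sqrt(4209)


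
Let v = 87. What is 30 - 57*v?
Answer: -4929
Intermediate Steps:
30 - 57*v = 30 - 57*87 = 30 - 4959 = -4929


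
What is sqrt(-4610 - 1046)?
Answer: 2*I*sqrt(1414) ≈ 75.206*I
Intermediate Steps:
sqrt(-4610 - 1046) = sqrt(-5656) = 2*I*sqrt(1414)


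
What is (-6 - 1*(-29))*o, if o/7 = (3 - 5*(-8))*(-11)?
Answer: -76153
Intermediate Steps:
o = -3311 (o = 7*((3 - 5*(-8))*(-11)) = 7*((3 + 40)*(-11)) = 7*(43*(-11)) = 7*(-473) = -3311)
(-6 - 1*(-29))*o = (-6 - 1*(-29))*(-3311) = (-6 + 29)*(-3311) = 23*(-3311) = -76153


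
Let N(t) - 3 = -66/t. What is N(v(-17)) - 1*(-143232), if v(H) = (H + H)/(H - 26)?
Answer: 2433576/17 ≈ 1.4315e+5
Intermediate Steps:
v(H) = 2*H/(-26 + H) (v(H) = (2*H)/(-26 + H) = 2*H/(-26 + H))
N(t) = 3 - 66/t
N(v(-17)) - 1*(-143232) = (3 - 66/(2*(-17)/(-26 - 17))) - 1*(-143232) = (3 - 66/(2*(-17)/(-43))) + 143232 = (3 - 66/(2*(-17)*(-1/43))) + 143232 = (3 - 66/34/43) + 143232 = (3 - 66*43/34) + 143232 = (3 - 1419/17) + 143232 = -1368/17 + 143232 = 2433576/17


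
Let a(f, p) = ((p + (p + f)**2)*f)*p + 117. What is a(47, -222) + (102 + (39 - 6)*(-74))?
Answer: -317227125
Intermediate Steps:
a(f, p) = 117 + f*p*(p + (f + p)**2) (a(f, p) = ((p + (f + p)**2)*f)*p + 117 = (f*(p + (f + p)**2))*p + 117 = f*p*(p + (f + p)**2) + 117 = 117 + f*p*(p + (f + p)**2))
a(47, -222) + (102 + (39 - 6)*(-74)) = (117 + 47*(-222)**2 + 47*(-222)*(47 - 222)**2) + (102 + (39 - 6)*(-74)) = (117 + 47*49284 + 47*(-222)*(-175)**2) + (102 + 33*(-74)) = (117 + 2316348 + 47*(-222)*30625) + (102 - 2442) = (117 + 2316348 - 319541250) - 2340 = -317224785 - 2340 = -317227125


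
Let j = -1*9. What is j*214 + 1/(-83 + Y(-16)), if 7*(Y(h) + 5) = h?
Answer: -1217239/632 ≈ -1926.0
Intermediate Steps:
Y(h) = -5 + h/7
j = -9
j*214 + 1/(-83 + Y(-16)) = -9*214 + 1/(-83 + (-5 + (⅐)*(-16))) = -1926 + 1/(-83 + (-5 - 16/7)) = -1926 + 1/(-83 - 51/7) = -1926 + 1/(-632/7) = -1926 - 7/632 = -1217239/632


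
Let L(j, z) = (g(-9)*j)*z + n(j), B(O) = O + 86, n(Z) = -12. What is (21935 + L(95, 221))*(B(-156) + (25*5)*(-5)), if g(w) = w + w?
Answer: 247410965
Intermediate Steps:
B(O) = 86 + O
g(w) = 2*w
L(j, z) = -12 - 18*j*z (L(j, z) = ((2*(-9))*j)*z - 12 = (-18*j)*z - 12 = -18*j*z - 12 = -12 - 18*j*z)
(21935 + L(95, 221))*(B(-156) + (25*5)*(-5)) = (21935 + (-12 - 18*95*221))*((86 - 156) + (25*5)*(-5)) = (21935 + (-12 - 377910))*(-70 + 125*(-5)) = (21935 - 377922)*(-70 - 625) = -355987*(-695) = 247410965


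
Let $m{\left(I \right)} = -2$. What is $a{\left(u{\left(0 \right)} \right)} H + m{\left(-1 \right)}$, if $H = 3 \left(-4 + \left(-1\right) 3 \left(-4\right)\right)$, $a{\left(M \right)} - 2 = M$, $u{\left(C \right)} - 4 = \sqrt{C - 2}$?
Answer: $142 + 24 i \sqrt{2} \approx 142.0 + 33.941 i$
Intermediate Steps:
$u{\left(C \right)} = 4 + \sqrt{-2 + C}$ ($u{\left(C \right)} = 4 + \sqrt{C - 2} = 4 + \sqrt{-2 + C}$)
$a{\left(M \right)} = 2 + M$
$H = 24$ ($H = 3 \left(-4 - -12\right) = 3 \left(-4 + 12\right) = 3 \cdot 8 = 24$)
$a{\left(u{\left(0 \right)} \right)} H + m{\left(-1 \right)} = \left(2 + \left(4 + \sqrt{-2 + 0}\right)\right) 24 - 2 = \left(2 + \left(4 + \sqrt{-2}\right)\right) 24 - 2 = \left(2 + \left(4 + i \sqrt{2}\right)\right) 24 - 2 = \left(6 + i \sqrt{2}\right) 24 - 2 = \left(144 + 24 i \sqrt{2}\right) - 2 = 142 + 24 i \sqrt{2}$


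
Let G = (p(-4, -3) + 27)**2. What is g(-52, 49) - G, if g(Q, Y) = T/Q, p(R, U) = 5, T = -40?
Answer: -13302/13 ≈ -1023.2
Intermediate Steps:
g(Q, Y) = -40/Q
G = 1024 (G = (5 + 27)**2 = 32**2 = 1024)
g(-52, 49) - G = -40/(-52) - 1*1024 = -40*(-1/52) - 1024 = 10/13 - 1024 = -13302/13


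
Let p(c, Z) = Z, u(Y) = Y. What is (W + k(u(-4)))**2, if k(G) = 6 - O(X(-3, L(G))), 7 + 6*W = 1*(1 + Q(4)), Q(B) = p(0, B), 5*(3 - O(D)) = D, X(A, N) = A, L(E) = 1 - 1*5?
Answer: 961/225 ≈ 4.2711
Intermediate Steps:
L(E) = -4 (L(E) = 1 - 5 = -4)
O(D) = 3 - D/5
Q(B) = B
W = -1/3 (W = -7/6 + (1*(1 + 4))/6 = -7/6 + (1*5)/6 = -7/6 + (1/6)*5 = -7/6 + 5/6 = -1/3 ≈ -0.33333)
k(G) = 12/5 (k(G) = 6 - (3 - 1/5*(-3)) = 6 - (3 + 3/5) = 6 - 1*18/5 = 6 - 18/5 = 12/5)
(W + k(u(-4)))**2 = (-1/3 + 12/5)**2 = (31/15)**2 = 961/225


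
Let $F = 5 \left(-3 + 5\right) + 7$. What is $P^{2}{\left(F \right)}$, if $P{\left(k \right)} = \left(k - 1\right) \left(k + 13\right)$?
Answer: $230400$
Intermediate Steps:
$F = 17$ ($F = 5 \cdot 2 + 7 = 10 + 7 = 17$)
$P{\left(k \right)} = \left(-1 + k\right) \left(13 + k\right)$
$P^{2}{\left(F \right)} = \left(-13 + 17^{2} + 12 \cdot 17\right)^{2} = \left(-13 + 289 + 204\right)^{2} = 480^{2} = 230400$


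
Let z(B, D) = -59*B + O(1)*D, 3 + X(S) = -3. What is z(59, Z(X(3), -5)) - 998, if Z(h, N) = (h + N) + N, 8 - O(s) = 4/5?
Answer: -22971/5 ≈ -4594.2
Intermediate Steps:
O(s) = 36/5 (O(s) = 8 - 4/5 = 8 - 1*⅘ = 8 - ⅘ = 36/5)
X(S) = -6 (X(S) = -3 - 3 = -6)
Z(h, N) = h + 2*N (Z(h, N) = (N + h) + N = h + 2*N)
z(B, D) = -59*B + 36*D/5
z(59, Z(X(3), -5)) - 998 = (-59*59 + 36*(-6 + 2*(-5))/5) - 998 = (-3481 + 36*(-6 - 10)/5) - 998 = (-3481 + (36/5)*(-16)) - 998 = (-3481 - 576/5) - 998 = -17981/5 - 998 = -22971/5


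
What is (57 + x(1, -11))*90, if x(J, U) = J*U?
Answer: 4140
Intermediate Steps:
(57 + x(1, -11))*90 = (57 + 1*(-11))*90 = (57 - 11)*90 = 46*90 = 4140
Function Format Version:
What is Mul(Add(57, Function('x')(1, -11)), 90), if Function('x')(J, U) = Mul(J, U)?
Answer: 4140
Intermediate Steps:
Mul(Add(57, Function('x')(1, -11)), 90) = Mul(Add(57, Mul(1, -11)), 90) = Mul(Add(57, -11), 90) = Mul(46, 90) = 4140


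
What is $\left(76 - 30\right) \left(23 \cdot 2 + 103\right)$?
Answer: $6854$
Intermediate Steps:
$\left(76 - 30\right) \left(23 \cdot 2 + 103\right) = 46 \left(46 + 103\right) = 46 \cdot 149 = 6854$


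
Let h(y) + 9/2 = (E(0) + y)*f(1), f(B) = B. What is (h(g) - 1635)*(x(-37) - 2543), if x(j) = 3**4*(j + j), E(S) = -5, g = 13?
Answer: 27856231/2 ≈ 1.3928e+7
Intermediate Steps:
x(j) = 162*j (x(j) = 81*(2*j) = 162*j)
h(y) = -19/2 + y (h(y) = -9/2 + (-5 + y)*1 = -9/2 + (-5 + y) = -19/2 + y)
(h(g) - 1635)*(x(-37) - 2543) = ((-19/2 + 13) - 1635)*(162*(-37) - 2543) = (7/2 - 1635)*(-5994 - 2543) = -3263/2*(-8537) = 27856231/2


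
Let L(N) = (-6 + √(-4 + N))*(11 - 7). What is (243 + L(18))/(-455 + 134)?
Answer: -73/107 - 4*√14/321 ≈ -0.72887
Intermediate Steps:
L(N) = -24 + 4*√(-4 + N) (L(N) = (-6 + √(-4 + N))*4 = -24 + 4*√(-4 + N))
(243 + L(18))/(-455 + 134) = (243 + (-24 + 4*√(-4 + 18)))/(-455 + 134) = (243 + (-24 + 4*√14))/(-321) = -(219 + 4*√14)/321 = -73/107 - 4*√14/321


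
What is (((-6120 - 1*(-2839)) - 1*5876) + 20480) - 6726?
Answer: 4597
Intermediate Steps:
(((-6120 - 1*(-2839)) - 1*5876) + 20480) - 6726 = (((-6120 + 2839) - 5876) + 20480) - 6726 = ((-3281 - 5876) + 20480) - 6726 = (-9157 + 20480) - 6726 = 11323 - 6726 = 4597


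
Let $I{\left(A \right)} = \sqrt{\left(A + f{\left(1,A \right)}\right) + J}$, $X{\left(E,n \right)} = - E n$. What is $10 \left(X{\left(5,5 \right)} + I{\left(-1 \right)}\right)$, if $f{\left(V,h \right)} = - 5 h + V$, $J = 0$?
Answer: $-250 + 10 \sqrt{5} \approx -227.64$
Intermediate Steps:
$f{\left(V,h \right)} = V - 5 h$
$X{\left(E,n \right)} = - E n$
$I{\left(A \right)} = \sqrt{1 - 4 A}$ ($I{\left(A \right)} = \sqrt{\left(A - \left(-1 + 5 A\right)\right) + 0} = \sqrt{\left(1 - 4 A\right) + 0} = \sqrt{1 - 4 A}$)
$10 \left(X{\left(5,5 \right)} + I{\left(-1 \right)}\right) = 10 \left(\left(-1\right) 5 \cdot 5 + \sqrt{1 - -4}\right) = 10 \left(-25 + \sqrt{1 + 4}\right) = 10 \left(-25 + \sqrt{5}\right) = -250 + 10 \sqrt{5}$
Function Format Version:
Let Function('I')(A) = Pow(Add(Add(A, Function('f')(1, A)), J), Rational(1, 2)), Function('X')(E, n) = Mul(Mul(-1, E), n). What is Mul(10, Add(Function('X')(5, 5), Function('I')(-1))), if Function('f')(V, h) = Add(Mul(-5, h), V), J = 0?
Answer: Add(-250, Mul(10, Pow(5, Rational(1, 2)))) ≈ -227.64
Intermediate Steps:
Function('f')(V, h) = Add(V, Mul(-5, h))
Function('X')(E, n) = Mul(-1, E, n)
Function('I')(A) = Pow(Add(1, Mul(-4, A)), Rational(1, 2)) (Function('I')(A) = Pow(Add(Add(A, Add(1, Mul(-5, A))), 0), Rational(1, 2)) = Pow(Add(Add(1, Mul(-4, A)), 0), Rational(1, 2)) = Pow(Add(1, Mul(-4, A)), Rational(1, 2)))
Mul(10, Add(Function('X')(5, 5), Function('I')(-1))) = Mul(10, Add(Mul(-1, 5, 5), Pow(Add(1, Mul(-4, -1)), Rational(1, 2)))) = Mul(10, Add(-25, Pow(Add(1, 4), Rational(1, 2)))) = Mul(10, Add(-25, Pow(5, Rational(1, 2)))) = Add(-250, Mul(10, Pow(5, Rational(1, 2))))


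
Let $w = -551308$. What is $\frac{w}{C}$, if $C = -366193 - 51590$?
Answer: $\frac{551308}{417783} \approx 1.3196$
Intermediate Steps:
$C = -417783$ ($C = -366193 - 51590 = -417783$)
$\frac{w}{C} = - \frac{551308}{-417783} = \left(-551308\right) \left(- \frac{1}{417783}\right) = \frac{551308}{417783}$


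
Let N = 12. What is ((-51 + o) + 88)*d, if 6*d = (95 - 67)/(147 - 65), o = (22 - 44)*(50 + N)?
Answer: -9289/123 ≈ -75.520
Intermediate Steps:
o = -1364 (o = (22 - 44)*(50 + 12) = -22*62 = -1364)
d = 7/123 (d = ((95 - 67)/(147 - 65))/6 = (28/82)/6 = (28*(1/82))/6 = (⅙)*(14/41) = 7/123 ≈ 0.056911)
((-51 + o) + 88)*d = ((-51 - 1364) + 88)*(7/123) = (-1415 + 88)*(7/123) = -1327*7/123 = -9289/123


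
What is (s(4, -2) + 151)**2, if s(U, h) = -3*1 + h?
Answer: 21316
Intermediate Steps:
s(U, h) = -3 + h
(s(4, -2) + 151)**2 = ((-3 - 2) + 151)**2 = (-5 + 151)**2 = 146**2 = 21316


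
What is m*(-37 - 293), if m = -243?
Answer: 80190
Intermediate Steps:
m*(-37 - 293) = -243*(-37 - 293) = -243*(-330) = 80190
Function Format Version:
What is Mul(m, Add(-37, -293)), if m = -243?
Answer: 80190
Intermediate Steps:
Mul(m, Add(-37, -293)) = Mul(-243, Add(-37, -293)) = Mul(-243, -330) = 80190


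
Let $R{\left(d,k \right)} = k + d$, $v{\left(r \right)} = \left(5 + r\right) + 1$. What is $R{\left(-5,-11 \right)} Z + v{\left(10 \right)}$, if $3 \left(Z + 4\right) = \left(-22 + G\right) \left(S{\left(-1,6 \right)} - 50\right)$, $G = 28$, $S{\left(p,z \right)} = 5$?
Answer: $1520$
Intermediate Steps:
$Z = -94$ ($Z = -4 + \frac{\left(-22 + 28\right) \left(5 - 50\right)}{3} = -4 + \frac{6 \left(-45\right)}{3} = -4 + \frac{1}{3} \left(-270\right) = -4 - 90 = -94$)
$v{\left(r \right)} = 6 + r$
$R{\left(d,k \right)} = d + k$
$R{\left(-5,-11 \right)} Z + v{\left(10 \right)} = \left(-5 - 11\right) \left(-94\right) + \left(6 + 10\right) = \left(-16\right) \left(-94\right) + 16 = 1504 + 16 = 1520$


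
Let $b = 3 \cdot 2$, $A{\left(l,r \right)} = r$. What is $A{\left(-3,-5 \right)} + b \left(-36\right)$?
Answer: $-221$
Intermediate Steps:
$b = 6$
$A{\left(-3,-5 \right)} + b \left(-36\right) = -5 + 6 \left(-36\right) = -5 - 216 = -221$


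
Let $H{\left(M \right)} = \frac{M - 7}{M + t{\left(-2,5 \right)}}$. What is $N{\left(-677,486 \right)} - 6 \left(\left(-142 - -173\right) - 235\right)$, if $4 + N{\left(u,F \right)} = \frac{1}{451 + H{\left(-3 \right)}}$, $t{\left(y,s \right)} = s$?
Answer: $\frac{544121}{446} \approx 1220.0$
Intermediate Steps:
$H{\left(M \right)} = \frac{-7 + M}{5 + M}$ ($H{\left(M \right)} = \frac{M - 7}{M + 5} = \frac{-7 + M}{5 + M}$)
$N{\left(u,F \right)} = - \frac{1783}{446}$ ($N{\left(u,F \right)} = -4 + \frac{1}{451 + \frac{-7 - 3}{5 - 3}} = -4 + \frac{1}{451 + \frac{1}{2} \left(-10\right)} = -4 + \frac{1}{451 - 5} = -4 + \frac{1}{446} = - \frac{1783}{446}$)
$N{\left(-677,486 \right)} - 6 \left(\left(-142 - -173\right) - 235\right) = - \frac{1783}{446} - 6 \left(\left(-142 - -173\right) - 235\right) = - \frac{1783}{446} - 6 \left(\left(-142 + 173\right) - 235\right) = - \frac{1783}{446} - 6 \left(31 - 235\right) = - \frac{1783}{446} - -1224 = - \frac{1783}{446} + 1224 = \frac{544121}{446}$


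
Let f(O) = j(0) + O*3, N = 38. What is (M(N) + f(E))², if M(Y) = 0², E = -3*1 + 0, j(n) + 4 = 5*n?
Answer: 169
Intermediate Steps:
j(n) = -4 + 5*n
E = -3 (E = -3 + 0 = -3)
M(Y) = 0
f(O) = -4 + 3*O (f(O) = (-4 + 5*0) + O*3 = (-4 + 0) + 3*O = -4 + 3*O)
(M(N) + f(E))² = (0 + (-4 + 3*(-3)))² = (0 + (-4 - 9))² = (0 - 13)² = (-13)² = 169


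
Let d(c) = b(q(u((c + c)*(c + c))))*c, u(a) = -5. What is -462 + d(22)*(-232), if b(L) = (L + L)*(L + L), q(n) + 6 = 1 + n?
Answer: -2042062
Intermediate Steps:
q(n) = -5 + n (q(n) = -6 + (1 + n) = -5 + n)
b(L) = 4*L**2 (b(L) = (2*L)*(2*L) = 4*L**2)
d(c) = 400*c (d(c) = (4*(-5 - 5)**2)*c = (4*(-10)**2)*c = (4*100)*c = 400*c)
-462 + d(22)*(-232) = -462 + (400*22)*(-232) = -462 + 8800*(-232) = -462 - 2041600 = -2042062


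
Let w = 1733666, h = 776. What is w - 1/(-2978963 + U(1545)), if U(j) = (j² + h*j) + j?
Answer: 1054982569981/608527 ≈ 1.7337e+6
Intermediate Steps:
U(j) = j² + 777*j (U(j) = (j² + 776*j) + j = j² + 777*j)
w - 1/(-2978963 + U(1545)) = 1733666 - 1/(-2978963 + 1545*(777 + 1545)) = 1733666 - 1/(-2978963 + 1545*2322) = 1733666 - 1/(-2978963 + 3587490) = 1733666 - 1/608527 = 1054982569981/608527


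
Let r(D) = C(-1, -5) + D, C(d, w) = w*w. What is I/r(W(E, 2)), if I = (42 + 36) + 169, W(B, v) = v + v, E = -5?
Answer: 247/29 ≈ 8.5172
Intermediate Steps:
C(d, w) = w**2
W(B, v) = 2*v
r(D) = 25 + D (r(D) = (-5)**2 + D = 25 + D)
I = 247 (I = 78 + 169 = 247)
I/r(W(E, 2)) = 247/(25 + 2*2) = 247/(25 + 4) = 247/29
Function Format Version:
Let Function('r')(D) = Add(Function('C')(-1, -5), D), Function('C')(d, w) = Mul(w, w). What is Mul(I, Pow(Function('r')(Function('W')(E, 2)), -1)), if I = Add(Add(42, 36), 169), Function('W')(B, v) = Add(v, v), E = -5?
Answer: Rational(247, 29) ≈ 8.5172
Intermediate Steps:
Function('C')(d, w) = Pow(w, 2)
Function('W')(B, v) = Mul(2, v)
Function('r')(D) = Add(25, D) (Function('r')(D) = Add(Pow(-5, 2), D) = Add(25, D))
I = 247 (I = Add(78, 169) = 247)
Mul(I, Pow(Function('r')(Function('W')(E, 2)), -1)) = Mul(247, Pow(Add(25, Mul(2, 2)), -1)) = Mul(247, Pow(Add(25, 4), -1)) = Mul(247, Pow(29, -1)) = Mul(247, Rational(1, 29)) = Rational(247, 29)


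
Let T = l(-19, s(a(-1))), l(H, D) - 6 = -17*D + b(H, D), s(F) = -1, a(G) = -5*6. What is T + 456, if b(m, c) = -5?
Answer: 474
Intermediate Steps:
a(G) = -30
l(H, D) = 1 - 17*D (l(H, D) = 6 + (-17*D - 5) = 6 + (-5 - 17*D) = 1 - 17*D)
T = 18 (T = 1 - 17*(-1) = 1 + 17 = 18)
T + 456 = 18 + 456 = 474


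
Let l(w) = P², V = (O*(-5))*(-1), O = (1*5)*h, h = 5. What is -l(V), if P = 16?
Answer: -256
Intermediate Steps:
O = 25 (O = (1*5)*5 = 5*5 = 25)
V = 125 (V = (25*(-5))*(-1) = -125*(-1) = 125)
l(w) = 256 (l(w) = 16² = 256)
-l(V) = -1*256 = -256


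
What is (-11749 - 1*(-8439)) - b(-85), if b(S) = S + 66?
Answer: -3291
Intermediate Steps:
b(S) = 66 + S
(-11749 - 1*(-8439)) - b(-85) = (-11749 - 1*(-8439)) - (66 - 85) = (-11749 + 8439) - 1*(-19) = -3310 + 19 = -3291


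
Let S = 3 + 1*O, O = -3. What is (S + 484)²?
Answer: 234256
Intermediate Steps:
S = 0 (S = 3 + 1*(-3) = 3 - 3 = 0)
(S + 484)² = (0 + 484)² = 484² = 234256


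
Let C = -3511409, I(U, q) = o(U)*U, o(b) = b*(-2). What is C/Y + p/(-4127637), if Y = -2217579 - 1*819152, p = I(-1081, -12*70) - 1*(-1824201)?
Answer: 16051424811784/12534523234647 ≈ 1.2806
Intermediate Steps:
o(b) = -2*b
I(U, q) = -2*U² (I(U, q) = (-2*U)*U = -2*U²)
p = -512921 (p = -2*(-1081)² - 1*(-1824201) = -2*1168561 + 1824201 = -2337122 + 1824201 = -512921)
Y = -3036731 (Y = -2217579 - 819152 = -3036731)
C/Y + p/(-4127637) = -3511409/(-3036731) - 512921/(-4127637) = -3511409*(-1/3036731) - 512921*(-1/4127637) = 3511409/3036731 + 512921/4127637 = 16051424811784/12534523234647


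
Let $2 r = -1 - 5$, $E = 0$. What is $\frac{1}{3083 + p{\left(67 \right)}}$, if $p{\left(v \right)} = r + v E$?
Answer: $\frac{1}{3080} \approx 0.00032468$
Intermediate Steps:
$r = -3$ ($r = \frac{-1 - 5}{2} = \frac{1}{2} \left(-6\right) = -3$)
$p{\left(v \right)} = -3$ ($p{\left(v \right)} = -3 + v 0 = -3 + 0 = -3$)
$\frac{1}{3083 + p{\left(67 \right)}} = \frac{1}{3083 - 3} = \frac{1}{3080}$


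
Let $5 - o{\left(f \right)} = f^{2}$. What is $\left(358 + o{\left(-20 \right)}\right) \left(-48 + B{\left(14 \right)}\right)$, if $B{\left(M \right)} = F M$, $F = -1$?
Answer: $2294$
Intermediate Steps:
$B{\left(M \right)} = - M$
$o{\left(f \right)} = 5 - f^{2}$
$\left(358 + o{\left(-20 \right)}\right) \left(-48 + B{\left(14 \right)}\right) = \left(358 + \left(5 - \left(-20\right)^{2}\right)\right) \left(-48 - 14\right) = \left(358 + \left(5 - 400\right)\right) \left(-48 - 14\right) = \left(358 + \left(5 - 400\right)\right) \left(-62\right) = \left(358 - 395\right) \left(-62\right) = \left(-37\right) \left(-62\right) = 2294$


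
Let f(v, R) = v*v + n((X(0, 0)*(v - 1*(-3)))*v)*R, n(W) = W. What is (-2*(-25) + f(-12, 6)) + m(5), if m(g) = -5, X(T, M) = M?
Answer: 189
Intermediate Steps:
f(v, R) = v² (f(v, R) = v*v + ((0*(v - 1*(-3)))*v)*R = v² + ((0*(v + 3))*v)*R = v² + ((0*(3 + v))*v)*R = v² + (0*v)*R = v² + 0*R = v² + 0 = v²)
(-2*(-25) + f(-12, 6)) + m(5) = (-2*(-25) + (-12)²) - 5 = (50 + 144) - 5 = 194 - 5 = 189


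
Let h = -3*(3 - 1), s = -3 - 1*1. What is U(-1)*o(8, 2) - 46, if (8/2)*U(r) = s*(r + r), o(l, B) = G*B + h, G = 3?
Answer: -46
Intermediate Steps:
s = -4 (s = -3 - 1 = -4)
h = -6 (h = -3*2 = -6)
o(l, B) = -6 + 3*B (o(l, B) = 3*B - 6 = -6 + 3*B)
U(r) = -2*r (U(r) = (-4*(r + r))/4 = (-8*r)/4 = -2*r)
U(-1)*o(8, 2) - 46 = (-2*(-1))*(-6 + 3*2) - 46 = 2*(-6 + 6) - 46 = 2*0 - 46 = 0 - 46 = -46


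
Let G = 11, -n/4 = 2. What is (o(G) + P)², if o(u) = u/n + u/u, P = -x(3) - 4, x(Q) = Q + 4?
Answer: 8281/64 ≈ 129.39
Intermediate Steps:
n = -8 (n = -4*2 = -8)
x(Q) = 4 + Q
P = -11 (P = -(4 + 3) - 4 = -1*7 - 4 = -7 - 4 = -11)
o(u) = 1 - u/8 (o(u) = u/(-8) + u/u = u*(-⅛) + 1 = -u/8 + 1 = 1 - u/8)
(o(G) + P)² = ((1 - ⅛*11) - 11)² = ((1 - 11/8) - 11)² = (-3/8 - 11)² = (-91/8)² = 8281/64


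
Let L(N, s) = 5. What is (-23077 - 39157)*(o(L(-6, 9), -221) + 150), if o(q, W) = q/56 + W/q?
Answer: -922587933/140 ≈ -6.5899e+6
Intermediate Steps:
o(q, W) = q/56 + W/q (o(q, W) = q*(1/56) + W/q = q/56 + W/q)
(-23077 - 39157)*(o(L(-6, 9), -221) + 150) = (-23077 - 39157)*(((1/56)*5 - 221/5) + 150) = -62234*((5/56 - 221*⅕) + 150) = -62234*((5/56 - 221/5) + 150) = -62234*(-12351/280 + 150) = -62234*29649/280 = -922587933/140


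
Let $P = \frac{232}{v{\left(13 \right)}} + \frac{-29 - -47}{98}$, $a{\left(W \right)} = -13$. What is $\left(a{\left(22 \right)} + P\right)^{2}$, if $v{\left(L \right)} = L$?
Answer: $\frac{10265616}{405769} \approx 25.299$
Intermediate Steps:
$P = \frac{11485}{637}$ ($P = \frac{232}{13} + \frac{-29 - -47}{98} = 232 \cdot \frac{1}{13} + \left(-29 + 47\right) \frac{1}{98} = \frac{232}{13} + 18 \cdot \frac{1}{98} = \frac{232}{13} + \frac{9}{49} = \frac{11485}{637} \approx 18.03$)
$\left(a{\left(22 \right)} + P\right)^{2} = \left(-13 + \frac{11485}{637}\right)^{2} = \left(\frac{3204}{637}\right)^{2} = \frac{10265616}{405769}$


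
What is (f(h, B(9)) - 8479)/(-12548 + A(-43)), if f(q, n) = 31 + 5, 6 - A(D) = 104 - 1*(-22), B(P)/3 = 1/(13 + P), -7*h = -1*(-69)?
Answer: 8443/12668 ≈ 0.66648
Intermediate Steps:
h = -69/7 (h = -(-1)*(-69)/7 = -1/7*69 = -69/7 ≈ -9.8571)
B(P) = 3/(13 + P)
A(D) = -120 (A(D) = 6 - (104 - 1*(-22)) = 6 - (104 + 22) = 6 - 1*126 = 6 - 126 = -120)
f(q, n) = 36
(f(h, B(9)) - 8479)/(-12548 + A(-43)) = (36 - 8479)/(-12548 - 120) = -8443/(-12668) = -8443*(-1/12668) = 8443/12668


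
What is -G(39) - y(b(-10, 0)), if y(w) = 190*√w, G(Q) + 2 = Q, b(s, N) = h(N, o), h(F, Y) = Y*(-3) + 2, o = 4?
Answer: -37 - 190*I*√10 ≈ -37.0 - 600.83*I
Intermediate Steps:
h(F, Y) = 2 - 3*Y (h(F, Y) = -3*Y + 2 = 2 - 3*Y)
b(s, N) = -10 (b(s, N) = 2 - 3*4 = 2 - 12 = -10)
G(Q) = -2 + Q
-G(39) - y(b(-10, 0)) = -(-2 + 39) - 190*√(-10) = -1*37 - 190*I*√10 = -37 - 190*I*√10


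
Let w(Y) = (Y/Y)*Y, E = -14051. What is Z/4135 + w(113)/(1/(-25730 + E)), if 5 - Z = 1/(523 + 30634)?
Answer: -579142301420551/128834195 ≈ -4.4953e+6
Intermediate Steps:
Z = 155784/31157 (Z = 5 - 1/(523 + 30634) = 5 - 1/31157 = 155784/31157 ≈ 5.0000)
w(Y) = Y (w(Y) = 1*Y = Y)
Z/4135 + w(113)/(1/(-25730 + E)) = (155784/31157)/4135 + 113/(1/(-25730 - 14051)) = (155784/31157)*(1/4135) + 113/(1/(-39781)) = 155784/128834195 + 113/(-1/39781) = 155784/128834195 + 113*(-39781) = 155784/128834195 - 4495253 = -579142301420551/128834195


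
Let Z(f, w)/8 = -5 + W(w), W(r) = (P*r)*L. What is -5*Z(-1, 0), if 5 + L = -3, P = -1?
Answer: 200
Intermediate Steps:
L = -8 (L = -5 - 3 = -8)
W(r) = 8*r (W(r) = -r*(-8) = 8*r)
Z(f, w) = -40 + 64*w (Z(f, w) = 8*(-5 + 8*w) = -40 + 64*w)
-5*Z(-1, 0) = -5*(-40 + 64*0) = -5*(-40 + 0) = -5*(-40) = 200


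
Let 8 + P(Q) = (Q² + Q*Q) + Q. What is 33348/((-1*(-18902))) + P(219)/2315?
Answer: 947153293/21879065 ≈ 43.290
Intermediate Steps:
P(Q) = -8 + Q + 2*Q² (P(Q) = -8 + ((Q² + Q*Q) + Q) = -8 + ((Q² + Q²) + Q) = -8 + (2*Q² + Q) = -8 + (Q + 2*Q²) = -8 + Q + 2*Q²)
33348/((-1*(-18902))) + P(219)/2315 = 33348/((-1*(-18902))) + (-8 + 219 + 2*219²)/2315 = 33348/18902 + (-8 + 219 + 2*47961)*(1/2315) = 33348*(1/18902) + (-8 + 219 + 95922)*(1/2315) = 16674/9451 + 96133*(1/2315) = 16674/9451 + 96133/2315 = 947153293/21879065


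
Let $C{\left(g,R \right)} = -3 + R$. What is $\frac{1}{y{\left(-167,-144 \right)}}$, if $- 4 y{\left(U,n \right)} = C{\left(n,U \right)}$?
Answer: $\frac{2}{85} \approx 0.023529$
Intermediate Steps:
$y{\left(U,n \right)} = \frac{3}{4} - \frac{U}{4}$ ($y{\left(U,n \right)} = - \frac{-3 + U}{4} = \frac{3}{4} - \frac{U}{4}$)
$\frac{1}{y{\left(-167,-144 \right)}} = \frac{1}{\frac{3}{4} - - \frac{167}{4}} = \frac{1}{\frac{3}{4} + \frac{167}{4}} = \frac{1}{\frac{85}{2}} = \frac{2}{85}$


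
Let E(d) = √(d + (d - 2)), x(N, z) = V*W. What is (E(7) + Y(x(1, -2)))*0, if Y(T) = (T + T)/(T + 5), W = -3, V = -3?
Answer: 0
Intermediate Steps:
x(N, z) = 9 (x(N, z) = -3*(-3) = 9)
Y(T) = 2*T/(5 + T) (Y(T) = (2*T)/(5 + T) = 2*T/(5 + T))
E(d) = √(-2 + 2*d) (E(d) = √(d + (-2 + d)) = √(-2 + 2*d))
(E(7) + Y(x(1, -2)))*0 = (√(-2 + 2*7) + 2*9/(5 + 9))*0 = (√(-2 + 14) + 2*9/14)*0 = (√12 + 2*9*(1/14))*0 = (2*√3 + 9/7)*0 = (9/7 + 2*√3)*0 = 0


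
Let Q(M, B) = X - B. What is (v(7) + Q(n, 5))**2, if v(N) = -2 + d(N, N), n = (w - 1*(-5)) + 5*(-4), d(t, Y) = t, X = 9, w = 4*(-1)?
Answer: 81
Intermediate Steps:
w = -4
n = -19 (n = (-4 - 1*(-5)) + 5*(-4) = (-4 + 5) - 20 = 1 - 20 = -19)
v(N) = -2 + N
Q(M, B) = 9 - B
(v(7) + Q(n, 5))**2 = ((-2 + 7) + (9 - 1*5))**2 = (5 + (9 - 5))**2 = (5 + 4)**2 = 9**2 = 81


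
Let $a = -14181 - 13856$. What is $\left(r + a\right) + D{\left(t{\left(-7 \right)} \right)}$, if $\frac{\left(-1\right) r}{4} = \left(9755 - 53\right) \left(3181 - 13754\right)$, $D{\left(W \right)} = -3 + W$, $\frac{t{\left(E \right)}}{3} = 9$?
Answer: $410288971$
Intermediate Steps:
$t{\left(E \right)} = 27$ ($t{\left(E \right)} = 3 \cdot 9 = 27$)
$r = 410316984$ ($r = - 4 \left(9755 - 53\right) \left(3181 - 13754\right) = - 4 \cdot 9702 \left(-10573\right) = \left(-4\right) \left(-102579246\right) = 410316984$)
$a = -28037$
$\left(r + a\right) + D{\left(t{\left(-7 \right)} \right)} = \left(410316984 - 28037\right) + \left(-3 + 27\right) = 410288947 + 24 = 410288971$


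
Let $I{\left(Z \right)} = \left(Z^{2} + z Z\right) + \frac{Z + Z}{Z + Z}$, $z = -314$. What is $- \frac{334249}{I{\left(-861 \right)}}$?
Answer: $- \frac{334249}{1011676} \approx -0.33039$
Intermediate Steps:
$I{\left(Z \right)} = 1 + Z^{2} - 314 Z$ ($I{\left(Z \right)} = \left(Z^{2} - 314 Z\right) + \frac{Z + Z}{Z + Z} = \left(Z^{2} - 314 Z\right) + \frac{2 Z}{2 Z} = \left(Z^{2} - 314 Z\right) + 2 Z \frac{1}{2 Z} = \left(Z^{2} - 314 Z\right) + 1 = 1 + Z^{2} - 314 Z$)
$- \frac{334249}{I{\left(-861 \right)}} = - \frac{334249}{1 + \left(-861\right)^{2} - -270354} = - \frac{334249}{1 + 741321 + 270354} = - \frac{334249}{1011676}$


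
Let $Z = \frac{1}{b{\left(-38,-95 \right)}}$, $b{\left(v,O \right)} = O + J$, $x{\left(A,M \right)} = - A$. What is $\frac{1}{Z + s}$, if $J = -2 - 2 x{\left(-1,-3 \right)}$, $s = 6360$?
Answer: $\frac{99}{629639} \approx 0.00015723$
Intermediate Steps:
$J = -4$ ($J = -2 - 2 \left(\left(-1\right) \left(-1\right)\right) = -2 - 2 = -4$)
$b{\left(v,O \right)} = -4 + O$ ($b{\left(v,O \right)} = O - 4 = -4 + O$)
$Z = - \frac{1}{99}$ ($Z = \frac{1}{-4 - 95} = \frac{1}{-99} = - \frac{1}{99} \approx -0.010101$)
$\frac{1}{Z + s} = \frac{1}{- \frac{1}{99} + 6360} = \frac{1}{\frac{629639}{99}} = \frac{99}{629639}$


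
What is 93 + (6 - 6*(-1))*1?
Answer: 105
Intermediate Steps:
93 + (6 - 6*(-1))*1 = 93 + (6 + 6)*1 = 93 + 12*1 = 93 + 12 = 105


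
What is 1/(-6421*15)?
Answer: -1/96315 ≈ -1.0383e-5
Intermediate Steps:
1/(-6421*15) = 1/(-96315) = -1/96315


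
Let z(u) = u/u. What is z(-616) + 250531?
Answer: 250532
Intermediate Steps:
z(u) = 1
z(-616) + 250531 = 1 + 250531 = 250532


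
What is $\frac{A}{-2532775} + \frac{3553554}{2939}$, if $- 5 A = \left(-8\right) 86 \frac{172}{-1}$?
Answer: $\frac{45002111451254}{37219128625} \approx 1209.1$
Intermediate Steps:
$A = - \frac{118336}{5}$ ($A = - \frac{\left(-8\right) 86 \frac{172}{-1}}{5} = - \frac{\left(-688\right) 172 \left(-1\right)}{5} = - \frac{\left(-688\right) \left(-172\right)}{5} = \left(- \frac{1}{5}\right) 118336 = - \frac{118336}{5} \approx -23667.0$)
$\frac{A}{-2532775} + \frac{3553554}{2939} = - \frac{118336}{5 \left(-2532775\right)} + \frac{3553554}{2939} = \left(- \frac{118336}{5}\right) \left(- \frac{1}{2532775}\right) + 3553554 \cdot \frac{1}{2939} = \frac{118336}{12663875} + \frac{3553554}{2939} = \frac{45002111451254}{37219128625}$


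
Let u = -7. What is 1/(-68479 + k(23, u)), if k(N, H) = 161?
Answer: -1/68318 ≈ -1.4637e-5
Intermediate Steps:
1/(-68479 + k(23, u)) = 1/(-68479 + 161) = 1/(-68318) = -1/68318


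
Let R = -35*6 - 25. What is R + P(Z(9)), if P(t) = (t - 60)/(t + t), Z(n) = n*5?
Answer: -1411/6 ≈ -235.17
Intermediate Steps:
Z(n) = 5*n
P(t) = (-60 + t)/(2*t) (P(t) = (-60 + t)/((2*t)) = (-60 + t)*(1/(2*t)) = (-60 + t)/(2*t))
R = -235 (R = -210 - 25 = -235)
R + P(Z(9)) = -235 + (-60 + 5*9)/(2*((5*9))) = -235 + (½)*(-60 + 45)/45 = -235 + (½)*(1/45)*(-15) = -235 - ⅙ = -1411/6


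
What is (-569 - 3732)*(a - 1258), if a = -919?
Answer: 9363277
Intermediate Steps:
(-569 - 3732)*(a - 1258) = (-569 - 3732)*(-919 - 1258) = -4301*(-2177) = 9363277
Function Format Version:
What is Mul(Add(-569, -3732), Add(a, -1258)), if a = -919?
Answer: 9363277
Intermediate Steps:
Mul(Add(-569, -3732), Add(a, -1258)) = Mul(Add(-569, -3732), Add(-919, -1258)) = Mul(-4301, -2177) = 9363277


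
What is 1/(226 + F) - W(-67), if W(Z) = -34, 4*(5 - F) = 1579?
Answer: 22266/655 ≈ 33.994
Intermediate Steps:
F = -1559/4 (F = 5 - ¼*1579 = 5 - 1579/4 = -1559/4 ≈ -389.75)
1/(226 + F) - W(-67) = 1/(226 - 1559/4) - 1*(-34) = 1/(-655/4) + 34 = -4/655 + 34 = 22266/655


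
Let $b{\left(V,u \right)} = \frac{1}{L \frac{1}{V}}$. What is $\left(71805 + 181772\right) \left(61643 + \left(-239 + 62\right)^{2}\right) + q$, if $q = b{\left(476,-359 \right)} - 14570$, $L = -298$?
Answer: $\frac{3512756394588}{149} \approx 2.3576 \cdot 10^{10}$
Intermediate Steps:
$b{\left(V,u \right)} = - \frac{V}{298}$ ($b{\left(V,u \right)} = \frac{1}{\left(-298\right) \frac{1}{V}} = - \frac{V}{298}$)
$q = - \frac{2171168}{149}$ ($q = \left(- \frac{1}{298}\right) 476 - 14570 = - \frac{238}{149} - 14570 = - \frac{2171168}{149} \approx -14572.0$)
$\left(71805 + 181772\right) \left(61643 + \left(-239 + 62\right)^{2}\right) + q = \left(71805 + 181772\right) \left(61643 + \left(-239 + 62\right)^{2}\right) - \frac{2171168}{149} = 253577 \left(61643 + \left(-177\right)^{2}\right) - \frac{2171168}{149} = 253577 \left(61643 + 31329\right) - \frac{2171168}{149} = 253577 \cdot 92972 - \frac{2171168}{149} = 23575560844 - \frac{2171168}{149} = \frac{3512756394588}{149}$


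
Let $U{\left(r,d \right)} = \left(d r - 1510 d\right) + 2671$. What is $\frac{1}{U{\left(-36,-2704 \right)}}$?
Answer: $\frac{1}{4183055} \approx 2.3906 \cdot 10^{-7}$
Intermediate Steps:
$U{\left(r,d \right)} = 2671 - 1510 d + d r$ ($U{\left(r,d \right)} = \left(- 1510 d + d r\right) + 2671 = 2671 - 1510 d + d r$)
$\frac{1}{U{\left(-36,-2704 \right)}} = \frac{1}{2671 - -4083040 - -97344} = \frac{1}{2671 + 4083040 + 97344} = \frac{1}{4183055}$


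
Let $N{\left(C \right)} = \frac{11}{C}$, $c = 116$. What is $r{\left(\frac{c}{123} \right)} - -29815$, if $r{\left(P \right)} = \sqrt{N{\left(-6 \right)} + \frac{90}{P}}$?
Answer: $29815 + \frac{\sqrt{708441}}{87} \approx 29825.0$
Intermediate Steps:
$r{\left(P \right)} = \sqrt{- \frac{11}{6} + \frac{90}{P}}$ ($r{\left(P \right)} = \sqrt{\frac{11}{-6} + \frac{90}{P}} = \sqrt{11 \left(- \frac{1}{6}\right) + \frac{90}{P}} = \sqrt{- \frac{11}{6} + \frac{90}{P}}$)
$r{\left(\frac{c}{123} \right)} - -29815 = \frac{\sqrt{-66 + \frac{3240}{116 \cdot \frac{1}{123}}}}{6} - -29815 = \frac{\sqrt{-66 + \frac{3240}{116 \cdot \frac{1}{123}}}}{6} + 29815 = \frac{\sqrt{-66 + \frac{3240}{\frac{116}{123}}}}{6} + 29815 = \frac{\sqrt{-66 + 3240 \cdot \frac{123}{116}}}{6} + 29815 = \frac{\sqrt{-66 + \frac{99630}{29}}}{6} + 29815 = \frac{\sqrt{\frac{97716}{29}}}{6} + 29815 = \frac{\frac{2}{29} \sqrt{708441}}{6} + 29815 = \frac{\sqrt{708441}}{87} + 29815 = 29815 + \frac{\sqrt{708441}}{87}$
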